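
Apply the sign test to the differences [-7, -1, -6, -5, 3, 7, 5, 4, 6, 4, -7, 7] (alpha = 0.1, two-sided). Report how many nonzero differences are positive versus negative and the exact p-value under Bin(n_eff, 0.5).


Step 1: Discard zero differences. Original n = 12; n_eff = number of nonzero differences = 12.
Nonzero differences (with sign): -7, -1, -6, -5, +3, +7, +5, +4, +6, +4, -7, +7
Step 2: Count signs: positive = 7, negative = 5.
Step 3: Under H0: P(positive) = 0.5, so the number of positives S ~ Bin(12, 0.5).
Step 4: Two-sided exact p-value = sum of Bin(12,0.5) probabilities at or below the observed probability = 0.774414.
Step 5: alpha = 0.1. fail to reject H0.

n_eff = 12, pos = 7, neg = 5, p = 0.774414, fail to reject H0.


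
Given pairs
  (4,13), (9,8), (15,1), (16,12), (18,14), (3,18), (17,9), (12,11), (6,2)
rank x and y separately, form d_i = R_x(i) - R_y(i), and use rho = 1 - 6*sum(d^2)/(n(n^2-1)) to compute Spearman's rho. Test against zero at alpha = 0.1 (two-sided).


Step 1: Rank x and y separately (midranks; no ties here).
rank(x): 4->2, 9->4, 15->6, 16->7, 18->9, 3->1, 17->8, 12->5, 6->3
rank(y): 13->7, 8->3, 1->1, 12->6, 14->8, 18->9, 9->4, 11->5, 2->2
Step 2: d_i = R_x(i) - R_y(i); compute d_i^2.
  (2-7)^2=25, (4-3)^2=1, (6-1)^2=25, (7-6)^2=1, (9-8)^2=1, (1-9)^2=64, (8-4)^2=16, (5-5)^2=0, (3-2)^2=1
sum(d^2) = 134.
Step 3: rho = 1 - 6*134 / (9*(9^2 - 1)) = 1 - 804/720 = -0.116667.
Step 4: Under H0, t = rho * sqrt((n-2)/(1-rho^2)) = -0.3108 ~ t(7).
Step 5: Two-sided p-value from the t-distribution with 7 df = 0.765008.
Step 6: alpha = 0.1. fail to reject H0.

rho = -0.1167, p = 0.765008, fail to reject H0 at alpha = 0.1.


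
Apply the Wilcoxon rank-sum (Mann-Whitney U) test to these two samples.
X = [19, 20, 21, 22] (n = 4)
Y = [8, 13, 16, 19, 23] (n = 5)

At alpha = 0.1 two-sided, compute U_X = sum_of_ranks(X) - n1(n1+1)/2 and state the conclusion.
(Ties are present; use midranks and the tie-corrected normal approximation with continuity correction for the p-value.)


Step 1: Combine and sort all 9 observations; assign midranks.
sorted (value, group): (8,Y), (13,Y), (16,Y), (19,X), (19,Y), (20,X), (21,X), (22,X), (23,Y)
ranks: 8->1, 13->2, 16->3, 19->4.5, 19->4.5, 20->6, 21->7, 22->8, 23->9
Step 2: Rank sum for X: R1 = 4.5 + 6 + 7 + 8 = 25.5.
Step 3: U_X = R1 - n1(n1+1)/2 = 25.5 - 4*5/2 = 25.5 - 10 = 15.5.
       U_Y = n1*n2 - U_X = 20 - 15.5 = 4.5.
Step 4: Ties are present, so use the tie-corrected normal approximation (with continuity correction) for the p-value.
Step 5: p-value = 0.218742; compare to alpha = 0.1. fail to reject H0.

U_X = 15.5, p = 0.218742, fail to reject H0 at alpha = 0.1.


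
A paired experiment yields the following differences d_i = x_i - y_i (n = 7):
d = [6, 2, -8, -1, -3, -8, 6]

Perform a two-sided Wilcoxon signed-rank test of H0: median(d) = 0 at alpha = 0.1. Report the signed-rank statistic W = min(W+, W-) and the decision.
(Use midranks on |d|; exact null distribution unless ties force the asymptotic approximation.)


Step 1: Drop any zero differences (none here) and take |d_i|.
|d| = [6, 2, 8, 1, 3, 8, 6]
Step 2: Midrank |d_i| (ties get averaged ranks).
ranks: |6|->4.5, |2|->2, |8|->6.5, |1|->1, |3|->3, |8|->6.5, |6|->4.5
Step 3: Attach original signs; sum ranks with positive sign and with negative sign.
W+ = 4.5 + 2 + 4.5 = 11
W- = 6.5 + 1 + 3 + 6.5 = 17
(Check: W+ + W- = 28 should equal n(n+1)/2 = 28.)
Step 4: Test statistic W = min(W+, W-) = 11.
Step 5: Ties in |d|, so use the tie-corrected normal approximation.
        E[W] = n(n+1)/4 = 7*8/4 = 14.
        Tie groups: |d|=6 (t=2), |d|=8 (t=2); sum(t^3 - t) = 12.
        Var[W] = n(n+1)(2n+1)/24 - sum(t^3-t)/48 = 840/24 - 12/48 = 34.75.
        z = (W - E[W]) / sqrt(Var[W]) = (11 - 14) / 5.8949 = -0.5089.
        Two-sided p = 2*Phi(z) = 0.610813.
Step 6: alpha = 0.1. fail to reject H0.

W+ = 11, W- = 17, W = min = 11, p = 0.610813, fail to reject H0.


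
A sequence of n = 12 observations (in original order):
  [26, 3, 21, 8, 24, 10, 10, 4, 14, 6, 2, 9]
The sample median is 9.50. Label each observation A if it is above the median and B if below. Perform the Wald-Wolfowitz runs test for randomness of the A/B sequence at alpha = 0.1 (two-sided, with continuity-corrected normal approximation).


Step 1: Compute median = 9.50; label A = above, B = below.
Labels in order: ABABAAABABBB  (n_A = 6, n_B = 6)
Step 2: Count runs R = 8.
Step 3: Under H0 (random ordering), E[R] = 2*n_A*n_B/(n_A+n_B) + 1 = 2*6*6/12 + 1 = 7.0000.
        Var[R] = 2*n_A*n_B*(2*n_A*n_B - n_A - n_B) / ((n_A+n_B)^2 * (n_A+n_B-1)) = 4320/1584 = 2.7273.
        SD[R] = 1.6514.
Step 4: Continuity-corrected z = (R - 0.5 - E[R]) / SD[R] = (8 - 0.5 - 7.0000) / 1.6514 = 0.3028.
Step 5: Two-sided p-value via normal approximation = 2*(1 - Phi(|z|)) = 0.762069.
Step 6: alpha = 0.1. fail to reject H0.

R = 8, z = 0.3028, p = 0.762069, fail to reject H0.


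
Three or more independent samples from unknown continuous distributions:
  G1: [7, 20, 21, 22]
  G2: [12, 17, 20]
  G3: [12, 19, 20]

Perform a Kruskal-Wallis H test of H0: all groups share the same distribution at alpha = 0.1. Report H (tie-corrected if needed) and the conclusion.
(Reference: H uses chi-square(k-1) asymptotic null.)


Step 1: Combine all N = 10 observations and assign midranks.
sorted (value, group, rank): (7,G1,1), (12,G2,2.5), (12,G3,2.5), (17,G2,4), (19,G3,5), (20,G1,7), (20,G2,7), (20,G3,7), (21,G1,9), (22,G1,10)
Step 2: Sum ranks within each group.
R_1 = 27 (n_1 = 4)
R_2 = 13.5 (n_2 = 3)
R_3 = 14.5 (n_3 = 3)
Step 3: H = 12/(N(N+1)) * sum(R_i^2/n_i) - 3(N+1)
     = 12/(10*11) * (27^2/4 + 13.5^2/3 + 14.5^2/3) - 3*11
     = 0.109091 * 313.083 - 33
     = 1.154545.
Step 4: Ties present; correction factor C = 1 - 30/(10^3 - 10) = 0.969697. Corrected H = 1.154545 / 0.969697 = 1.190625.
Step 5: Under H0, H ~ chi^2(2); p-value = 0.551390.
Step 6: alpha = 0.1. fail to reject H0.

H = 1.1906, df = 2, p = 0.551390, fail to reject H0.


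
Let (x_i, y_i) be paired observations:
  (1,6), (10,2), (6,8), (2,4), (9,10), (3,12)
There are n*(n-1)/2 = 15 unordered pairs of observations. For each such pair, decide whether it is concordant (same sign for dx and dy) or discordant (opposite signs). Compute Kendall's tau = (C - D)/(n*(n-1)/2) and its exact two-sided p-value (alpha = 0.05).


Step 1: Enumerate the 15 unordered pairs (i,j) with i<j and classify each by sign(x_j-x_i) * sign(y_j-y_i).
  (1,2):dx=+9,dy=-4->D; (1,3):dx=+5,dy=+2->C; (1,4):dx=+1,dy=-2->D; (1,5):dx=+8,dy=+4->C
  (1,6):dx=+2,dy=+6->C; (2,3):dx=-4,dy=+6->D; (2,4):dx=-8,dy=+2->D; (2,5):dx=-1,dy=+8->D
  (2,6):dx=-7,dy=+10->D; (3,4):dx=-4,dy=-4->C; (3,5):dx=+3,dy=+2->C; (3,6):dx=-3,dy=+4->D
  (4,5):dx=+7,dy=+6->C; (4,6):dx=+1,dy=+8->C; (5,6):dx=-6,dy=+2->D
Step 2: C = 7, D = 8, total pairs = 15.
Step 3: tau = (C - D)/(n(n-1)/2) = (7 - 8)/15 = -0.066667.
Step 4: Exact two-sided p-value (enumerate n! = 720 permutations of y under H0): p = 1.000000.
Step 5: alpha = 0.05. fail to reject H0.

tau_b = -0.0667 (C=7, D=8), p = 1.000000, fail to reject H0.


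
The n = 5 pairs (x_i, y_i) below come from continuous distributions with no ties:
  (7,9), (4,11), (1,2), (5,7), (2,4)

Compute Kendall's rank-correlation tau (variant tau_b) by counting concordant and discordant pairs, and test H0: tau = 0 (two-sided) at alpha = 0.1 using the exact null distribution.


Step 1: Enumerate the 10 unordered pairs (i,j) with i<j and classify each by sign(x_j-x_i) * sign(y_j-y_i).
  (1,2):dx=-3,dy=+2->D; (1,3):dx=-6,dy=-7->C; (1,4):dx=-2,dy=-2->C; (1,5):dx=-5,dy=-5->C
  (2,3):dx=-3,dy=-9->C; (2,4):dx=+1,dy=-4->D; (2,5):dx=-2,dy=-7->C; (3,4):dx=+4,dy=+5->C
  (3,5):dx=+1,dy=+2->C; (4,5):dx=-3,dy=-3->C
Step 2: C = 8, D = 2, total pairs = 10.
Step 3: tau = (C - D)/(n(n-1)/2) = (8 - 2)/10 = 0.600000.
Step 4: Exact two-sided p-value (enumerate n! = 120 permutations of y under H0): p = 0.233333.
Step 5: alpha = 0.1. fail to reject H0.

tau_b = 0.6000 (C=8, D=2), p = 0.233333, fail to reject H0.


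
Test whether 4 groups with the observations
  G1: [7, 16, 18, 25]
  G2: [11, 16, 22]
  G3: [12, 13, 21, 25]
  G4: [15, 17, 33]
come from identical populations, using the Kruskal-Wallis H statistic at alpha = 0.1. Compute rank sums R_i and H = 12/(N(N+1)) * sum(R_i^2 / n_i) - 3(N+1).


Step 1: Combine all N = 14 observations and assign midranks.
sorted (value, group, rank): (7,G1,1), (11,G2,2), (12,G3,3), (13,G3,4), (15,G4,5), (16,G1,6.5), (16,G2,6.5), (17,G4,8), (18,G1,9), (21,G3,10), (22,G2,11), (25,G1,12.5), (25,G3,12.5), (33,G4,14)
Step 2: Sum ranks within each group.
R_1 = 29 (n_1 = 4)
R_2 = 19.5 (n_2 = 3)
R_3 = 29.5 (n_3 = 4)
R_4 = 27 (n_4 = 3)
Step 3: H = 12/(N(N+1)) * sum(R_i^2/n_i) - 3(N+1)
     = 12/(14*15) * (29^2/4 + 19.5^2/3 + 29.5^2/4 + 27^2/3) - 3*15
     = 0.057143 * 797.562 - 45
     = 0.575000.
Step 4: Ties present; correction factor C = 1 - 12/(14^3 - 14) = 0.995604. Corrected H = 0.575000 / 0.995604 = 0.577539.
Step 5: Under H0, H ~ chi^2(3); p-value = 0.901555.
Step 6: alpha = 0.1. fail to reject H0.

H = 0.5775, df = 3, p = 0.901555, fail to reject H0.


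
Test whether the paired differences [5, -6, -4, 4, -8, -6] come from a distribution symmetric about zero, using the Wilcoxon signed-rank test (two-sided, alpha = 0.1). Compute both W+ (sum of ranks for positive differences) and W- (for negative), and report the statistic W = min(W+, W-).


Step 1: Drop any zero differences (none here) and take |d_i|.
|d| = [5, 6, 4, 4, 8, 6]
Step 2: Midrank |d_i| (ties get averaged ranks).
ranks: |5|->3, |6|->4.5, |4|->1.5, |4|->1.5, |8|->6, |6|->4.5
Step 3: Attach original signs; sum ranks with positive sign and with negative sign.
W+ = 3 + 1.5 = 4.5
W- = 4.5 + 1.5 + 6 + 4.5 = 16.5
(Check: W+ + W- = 21 should equal n(n+1)/2 = 21.)
Step 4: Test statistic W = min(W+, W-) = 4.5.
Step 5: Ties in |d|, so use the tie-corrected normal approximation.
        E[W] = n(n+1)/4 = 6*7/4 = 10.5.
        Tie groups: |d|=4 (t=2), |d|=6 (t=2); sum(t^3 - t) = 12.
        Var[W] = n(n+1)(2n+1)/24 - sum(t^3-t)/48 = 546/24 - 12/48 = 22.5.
        z = (W - E[W]) / sqrt(Var[W]) = (4.5 - 10.5) / 4.7434 = -1.2649.
        Two-sided p = 2*Phi(z) = 0.205903.
Step 6: alpha = 0.1. fail to reject H0.

W+ = 4.5, W- = 16.5, W = min = 4.5, p = 0.205903, fail to reject H0.


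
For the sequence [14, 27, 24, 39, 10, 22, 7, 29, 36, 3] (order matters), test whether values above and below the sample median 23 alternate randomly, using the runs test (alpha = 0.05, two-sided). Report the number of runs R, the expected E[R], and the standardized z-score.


Step 1: Compute median = 23; label A = above, B = below.
Labels in order: BAAABBBAAB  (n_A = 5, n_B = 5)
Step 2: Count runs R = 5.
Step 3: Under H0 (random ordering), E[R] = 2*n_A*n_B/(n_A+n_B) + 1 = 2*5*5/10 + 1 = 6.0000.
        Var[R] = 2*n_A*n_B*(2*n_A*n_B - n_A - n_B) / ((n_A+n_B)^2 * (n_A+n_B-1)) = 2000/900 = 2.2222.
        SD[R] = 1.4907.
Step 4: Continuity-corrected z = (R + 0.5 - E[R]) / SD[R] = (5 + 0.5 - 6.0000) / 1.4907 = -0.3354.
Step 5: Two-sided p-value via normal approximation = 2*(1 - Phi(|z|)) = 0.737316.
Step 6: alpha = 0.05. fail to reject H0.

R = 5, z = -0.3354, p = 0.737316, fail to reject H0.


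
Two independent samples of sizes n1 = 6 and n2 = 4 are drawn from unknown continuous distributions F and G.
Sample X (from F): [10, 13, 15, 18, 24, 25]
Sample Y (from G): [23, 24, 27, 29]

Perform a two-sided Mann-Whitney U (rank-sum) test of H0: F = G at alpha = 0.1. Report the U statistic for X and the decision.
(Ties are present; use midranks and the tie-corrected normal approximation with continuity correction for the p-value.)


Step 1: Combine and sort all 10 observations; assign midranks.
sorted (value, group): (10,X), (13,X), (15,X), (18,X), (23,Y), (24,X), (24,Y), (25,X), (27,Y), (29,Y)
ranks: 10->1, 13->2, 15->3, 18->4, 23->5, 24->6.5, 24->6.5, 25->8, 27->9, 29->10
Step 2: Rank sum for X: R1 = 1 + 2 + 3 + 4 + 6.5 + 8 = 24.5.
Step 3: U_X = R1 - n1(n1+1)/2 = 24.5 - 6*7/2 = 24.5 - 21 = 3.5.
       U_Y = n1*n2 - U_X = 24 - 3.5 = 20.5.
Step 4: Ties are present, so use the tie-corrected normal approximation (with continuity correction) for the p-value.
Step 5: p-value = 0.087118; compare to alpha = 0.1. reject H0.

U_X = 3.5, p = 0.087118, reject H0 at alpha = 0.1.


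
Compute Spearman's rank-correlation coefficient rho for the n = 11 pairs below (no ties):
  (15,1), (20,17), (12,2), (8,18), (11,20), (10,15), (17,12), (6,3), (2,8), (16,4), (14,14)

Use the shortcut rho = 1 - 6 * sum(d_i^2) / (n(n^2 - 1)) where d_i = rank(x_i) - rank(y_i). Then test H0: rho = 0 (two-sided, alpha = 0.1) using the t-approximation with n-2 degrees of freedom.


Step 1: Rank x and y separately (midranks; no ties here).
rank(x): 15->8, 20->11, 12->6, 8->3, 11->5, 10->4, 17->10, 6->2, 2->1, 16->9, 14->7
rank(y): 1->1, 17->9, 2->2, 18->10, 20->11, 15->8, 12->6, 3->3, 8->5, 4->4, 14->7
Step 2: d_i = R_x(i) - R_y(i); compute d_i^2.
  (8-1)^2=49, (11-9)^2=4, (6-2)^2=16, (3-10)^2=49, (5-11)^2=36, (4-8)^2=16, (10-6)^2=16, (2-3)^2=1, (1-5)^2=16, (9-4)^2=25, (7-7)^2=0
sum(d^2) = 228.
Step 3: rho = 1 - 6*228 / (11*(11^2 - 1)) = 1 - 1368/1320 = -0.036364.
Step 4: Under H0, t = rho * sqrt((n-2)/(1-rho^2)) = -0.1092 ~ t(9).
Step 5: Two-sided p-value from the t-distribution with 9 df = 0.915468.
Step 6: alpha = 0.1. fail to reject H0.

rho = -0.0364, p = 0.915468, fail to reject H0 at alpha = 0.1.


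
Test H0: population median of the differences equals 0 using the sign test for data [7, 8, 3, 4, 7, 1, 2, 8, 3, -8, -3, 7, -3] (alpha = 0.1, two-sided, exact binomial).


Step 1: Discard zero differences. Original n = 13; n_eff = number of nonzero differences = 13.
Nonzero differences (with sign): +7, +8, +3, +4, +7, +1, +2, +8, +3, -8, -3, +7, -3
Step 2: Count signs: positive = 10, negative = 3.
Step 3: Under H0: P(positive) = 0.5, so the number of positives S ~ Bin(13, 0.5).
Step 4: Two-sided exact p-value = sum of Bin(13,0.5) probabilities at or below the observed probability = 0.092285.
Step 5: alpha = 0.1. reject H0.

n_eff = 13, pos = 10, neg = 3, p = 0.092285, reject H0.


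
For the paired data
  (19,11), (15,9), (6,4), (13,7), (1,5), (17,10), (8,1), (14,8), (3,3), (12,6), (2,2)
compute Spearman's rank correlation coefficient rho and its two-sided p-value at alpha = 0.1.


Step 1: Rank x and y separately (midranks; no ties here).
rank(x): 19->11, 15->9, 6->4, 13->7, 1->1, 17->10, 8->5, 14->8, 3->3, 12->6, 2->2
rank(y): 11->11, 9->9, 4->4, 7->7, 5->5, 10->10, 1->1, 8->8, 3->3, 6->6, 2->2
Step 2: d_i = R_x(i) - R_y(i); compute d_i^2.
  (11-11)^2=0, (9-9)^2=0, (4-4)^2=0, (7-7)^2=0, (1-5)^2=16, (10-10)^2=0, (5-1)^2=16, (8-8)^2=0, (3-3)^2=0, (6-6)^2=0, (2-2)^2=0
sum(d^2) = 32.
Step 3: rho = 1 - 6*32 / (11*(11^2 - 1)) = 1 - 192/1320 = 0.854545.
Step 4: Under H0, t = rho * sqrt((n-2)/(1-rho^2)) = 4.9360 ~ t(9).
Step 5: Two-sided p-value from the t-distribution with 9 df = 0.000807.
Step 6: alpha = 0.1. reject H0.

rho = 0.8545, p = 0.000807, reject H0 at alpha = 0.1.


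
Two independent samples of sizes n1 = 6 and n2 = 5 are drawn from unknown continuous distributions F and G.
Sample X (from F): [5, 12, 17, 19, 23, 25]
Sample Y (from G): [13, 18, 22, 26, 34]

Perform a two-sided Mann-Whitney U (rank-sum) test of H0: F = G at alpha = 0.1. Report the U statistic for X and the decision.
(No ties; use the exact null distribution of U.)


Step 1: Combine and sort all 11 observations; assign midranks.
sorted (value, group): (5,X), (12,X), (13,Y), (17,X), (18,Y), (19,X), (22,Y), (23,X), (25,X), (26,Y), (34,Y)
ranks: 5->1, 12->2, 13->3, 17->4, 18->5, 19->6, 22->7, 23->8, 25->9, 26->10, 34->11
Step 2: Rank sum for X: R1 = 1 + 2 + 4 + 6 + 8 + 9 = 30.
Step 3: U_X = R1 - n1(n1+1)/2 = 30 - 6*7/2 = 30 - 21 = 9.
       U_Y = n1*n2 - U_X = 30 - 9 = 21.
Step 4: No ties, so the exact null distribution of U (based on enumerating the C(11,6) = 462 equally likely rank assignments) gives the two-sided p-value.
Step 5: p-value = 0.329004; compare to alpha = 0.1. fail to reject H0.

U_X = 9, p = 0.329004, fail to reject H0 at alpha = 0.1.


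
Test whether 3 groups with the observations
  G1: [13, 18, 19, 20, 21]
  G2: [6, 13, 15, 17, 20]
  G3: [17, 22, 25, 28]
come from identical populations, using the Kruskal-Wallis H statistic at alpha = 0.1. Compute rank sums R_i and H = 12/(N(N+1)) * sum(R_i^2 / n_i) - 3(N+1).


Step 1: Combine all N = 14 observations and assign midranks.
sorted (value, group, rank): (6,G2,1), (13,G1,2.5), (13,G2,2.5), (15,G2,4), (17,G2,5.5), (17,G3,5.5), (18,G1,7), (19,G1,8), (20,G1,9.5), (20,G2,9.5), (21,G1,11), (22,G3,12), (25,G3,13), (28,G3,14)
Step 2: Sum ranks within each group.
R_1 = 38 (n_1 = 5)
R_2 = 22.5 (n_2 = 5)
R_3 = 44.5 (n_3 = 4)
Step 3: H = 12/(N(N+1)) * sum(R_i^2/n_i) - 3(N+1)
     = 12/(14*15) * (38^2/5 + 22.5^2/5 + 44.5^2/4) - 3*15
     = 0.057143 * 885.112 - 45
     = 5.577857.
Step 4: Ties present; correction factor C = 1 - 18/(14^3 - 14) = 0.993407. Corrected H = 5.577857 / 0.993407 = 5.614878.
Step 5: Under H0, H ~ chi^2(2); p-value = 0.060359.
Step 6: alpha = 0.1. reject H0.

H = 5.6149, df = 2, p = 0.060359, reject H0.


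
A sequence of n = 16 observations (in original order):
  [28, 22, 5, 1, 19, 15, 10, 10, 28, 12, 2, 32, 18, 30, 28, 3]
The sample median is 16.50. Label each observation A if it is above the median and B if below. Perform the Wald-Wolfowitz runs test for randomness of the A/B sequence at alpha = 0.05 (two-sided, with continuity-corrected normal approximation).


Step 1: Compute median = 16.50; label A = above, B = below.
Labels in order: AABBABBBABBAAAAB  (n_A = 8, n_B = 8)
Step 2: Count runs R = 8.
Step 3: Under H0 (random ordering), E[R] = 2*n_A*n_B/(n_A+n_B) + 1 = 2*8*8/16 + 1 = 9.0000.
        Var[R] = 2*n_A*n_B*(2*n_A*n_B - n_A - n_B) / ((n_A+n_B)^2 * (n_A+n_B-1)) = 14336/3840 = 3.7333.
        SD[R] = 1.9322.
Step 4: Continuity-corrected z = (R + 0.5 - E[R]) / SD[R] = (8 + 0.5 - 9.0000) / 1.9322 = -0.2588.
Step 5: Two-sided p-value via normal approximation = 2*(1 - Phi(|z|)) = 0.795809.
Step 6: alpha = 0.05. fail to reject H0.

R = 8, z = -0.2588, p = 0.795809, fail to reject H0.


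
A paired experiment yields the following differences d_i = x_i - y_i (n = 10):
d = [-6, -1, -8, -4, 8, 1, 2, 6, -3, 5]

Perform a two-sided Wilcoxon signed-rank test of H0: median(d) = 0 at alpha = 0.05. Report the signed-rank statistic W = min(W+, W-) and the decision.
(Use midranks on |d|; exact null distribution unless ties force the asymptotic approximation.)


Step 1: Drop any zero differences (none here) and take |d_i|.
|d| = [6, 1, 8, 4, 8, 1, 2, 6, 3, 5]
Step 2: Midrank |d_i| (ties get averaged ranks).
ranks: |6|->7.5, |1|->1.5, |8|->9.5, |4|->5, |8|->9.5, |1|->1.5, |2|->3, |6|->7.5, |3|->4, |5|->6
Step 3: Attach original signs; sum ranks with positive sign and with negative sign.
W+ = 9.5 + 1.5 + 3 + 7.5 + 6 = 27.5
W- = 7.5 + 1.5 + 9.5 + 5 + 4 = 27.5
(Check: W+ + W- = 55 should equal n(n+1)/2 = 55.)
Step 4: Test statistic W = min(W+, W-) = 27.5.
Step 5: Ties in |d|, so use the tie-corrected normal approximation.
        E[W] = n(n+1)/4 = 10*11/4 = 27.5.
        Tie groups: |d|=1 (t=2), |d|=6 (t=2), |d|=8 (t=2); sum(t^3 - t) = 18.
        Var[W] = n(n+1)(2n+1)/24 - sum(t^3-t)/48 = 2310/24 - 18/48 = 95.875.
        z = (W - E[W]) / sqrt(Var[W]) = (27.5 - 27.5) / 9.7916 = 0.0000.
        Two-sided p = 2*Phi(z) = 1.000000.
Step 6: alpha = 0.05. fail to reject H0.

W+ = 27.5, W- = 27.5, W = min = 27.5, p = 1.000000, fail to reject H0.


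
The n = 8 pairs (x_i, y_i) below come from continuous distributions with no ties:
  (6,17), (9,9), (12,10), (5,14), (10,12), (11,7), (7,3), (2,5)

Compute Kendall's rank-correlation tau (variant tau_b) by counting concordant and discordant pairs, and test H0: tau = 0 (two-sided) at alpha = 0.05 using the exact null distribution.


Step 1: Enumerate the 28 unordered pairs (i,j) with i<j and classify each by sign(x_j-x_i) * sign(y_j-y_i).
  (1,2):dx=+3,dy=-8->D; (1,3):dx=+6,dy=-7->D; (1,4):dx=-1,dy=-3->C; (1,5):dx=+4,dy=-5->D
  (1,6):dx=+5,dy=-10->D; (1,7):dx=+1,dy=-14->D; (1,8):dx=-4,dy=-12->C; (2,3):dx=+3,dy=+1->C
  (2,4):dx=-4,dy=+5->D; (2,5):dx=+1,dy=+3->C; (2,6):dx=+2,dy=-2->D; (2,7):dx=-2,dy=-6->C
  (2,8):dx=-7,dy=-4->C; (3,4):dx=-7,dy=+4->D; (3,5):dx=-2,dy=+2->D; (3,6):dx=-1,dy=-3->C
  (3,7):dx=-5,dy=-7->C; (3,8):dx=-10,dy=-5->C; (4,5):dx=+5,dy=-2->D; (4,6):dx=+6,dy=-7->D
  (4,7):dx=+2,dy=-11->D; (4,8):dx=-3,dy=-9->C; (5,6):dx=+1,dy=-5->D; (5,7):dx=-3,dy=-9->C
  (5,8):dx=-8,dy=-7->C; (6,7):dx=-4,dy=-4->C; (6,8):dx=-9,dy=-2->C; (7,8):dx=-5,dy=+2->D
Step 2: C = 14, D = 14, total pairs = 28.
Step 3: tau = (C - D)/(n(n-1)/2) = (14 - 14)/28 = 0.000000.
Step 4: Exact two-sided p-value (enumerate n! = 40320 permutations of y under H0): p = 1.000000.
Step 5: alpha = 0.05. fail to reject H0.

tau_b = 0.0000 (C=14, D=14), p = 1.000000, fail to reject H0.


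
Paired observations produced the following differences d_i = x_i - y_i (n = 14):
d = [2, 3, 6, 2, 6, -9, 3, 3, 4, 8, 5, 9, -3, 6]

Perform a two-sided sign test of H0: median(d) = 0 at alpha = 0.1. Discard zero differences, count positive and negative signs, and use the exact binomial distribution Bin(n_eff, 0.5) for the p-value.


Step 1: Discard zero differences. Original n = 14; n_eff = number of nonzero differences = 14.
Nonzero differences (with sign): +2, +3, +6, +2, +6, -9, +3, +3, +4, +8, +5, +9, -3, +6
Step 2: Count signs: positive = 12, negative = 2.
Step 3: Under H0: P(positive) = 0.5, so the number of positives S ~ Bin(14, 0.5).
Step 4: Two-sided exact p-value = sum of Bin(14,0.5) probabilities at or below the observed probability = 0.012939.
Step 5: alpha = 0.1. reject H0.

n_eff = 14, pos = 12, neg = 2, p = 0.012939, reject H0.


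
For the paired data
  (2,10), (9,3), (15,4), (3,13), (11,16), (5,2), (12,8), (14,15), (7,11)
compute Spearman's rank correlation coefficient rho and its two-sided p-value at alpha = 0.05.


Step 1: Rank x and y separately (midranks; no ties here).
rank(x): 2->1, 9->5, 15->9, 3->2, 11->6, 5->3, 12->7, 14->8, 7->4
rank(y): 10->5, 3->2, 4->3, 13->7, 16->9, 2->1, 8->4, 15->8, 11->6
Step 2: d_i = R_x(i) - R_y(i); compute d_i^2.
  (1-5)^2=16, (5-2)^2=9, (9-3)^2=36, (2-7)^2=25, (6-9)^2=9, (3-1)^2=4, (7-4)^2=9, (8-8)^2=0, (4-6)^2=4
sum(d^2) = 112.
Step 3: rho = 1 - 6*112 / (9*(9^2 - 1)) = 1 - 672/720 = 0.066667.
Step 4: Under H0, t = rho * sqrt((n-2)/(1-rho^2)) = 0.1768 ~ t(7).
Step 5: Two-sided p-value from the t-distribution with 7 df = 0.864690.
Step 6: alpha = 0.05. fail to reject H0.

rho = 0.0667, p = 0.864690, fail to reject H0 at alpha = 0.05.


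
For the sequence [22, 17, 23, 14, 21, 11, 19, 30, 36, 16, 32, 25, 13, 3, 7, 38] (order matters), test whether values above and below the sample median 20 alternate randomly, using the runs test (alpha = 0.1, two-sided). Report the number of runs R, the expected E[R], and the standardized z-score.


Step 1: Compute median = 20; label A = above, B = below.
Labels in order: ABABABBAABAABBBA  (n_A = 8, n_B = 8)
Step 2: Count runs R = 11.
Step 3: Under H0 (random ordering), E[R] = 2*n_A*n_B/(n_A+n_B) + 1 = 2*8*8/16 + 1 = 9.0000.
        Var[R] = 2*n_A*n_B*(2*n_A*n_B - n_A - n_B) / ((n_A+n_B)^2 * (n_A+n_B-1)) = 14336/3840 = 3.7333.
        SD[R] = 1.9322.
Step 4: Continuity-corrected z = (R - 0.5 - E[R]) / SD[R] = (11 - 0.5 - 9.0000) / 1.9322 = 0.7763.
Step 5: Two-sided p-value via normal approximation = 2*(1 - Phi(|z|)) = 0.437558.
Step 6: alpha = 0.1. fail to reject H0.

R = 11, z = 0.7763, p = 0.437558, fail to reject H0.


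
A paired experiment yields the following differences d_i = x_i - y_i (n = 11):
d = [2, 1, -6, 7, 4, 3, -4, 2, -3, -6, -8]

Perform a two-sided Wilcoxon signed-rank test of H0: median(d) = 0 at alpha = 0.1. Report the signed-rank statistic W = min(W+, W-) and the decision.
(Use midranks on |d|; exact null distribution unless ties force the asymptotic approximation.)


Step 1: Drop any zero differences (none here) and take |d_i|.
|d| = [2, 1, 6, 7, 4, 3, 4, 2, 3, 6, 8]
Step 2: Midrank |d_i| (ties get averaged ranks).
ranks: |2|->2.5, |1|->1, |6|->8.5, |7|->10, |4|->6.5, |3|->4.5, |4|->6.5, |2|->2.5, |3|->4.5, |6|->8.5, |8|->11
Step 3: Attach original signs; sum ranks with positive sign and with negative sign.
W+ = 2.5 + 1 + 10 + 6.5 + 4.5 + 2.5 = 27
W- = 8.5 + 6.5 + 4.5 + 8.5 + 11 = 39
(Check: W+ + W- = 66 should equal n(n+1)/2 = 66.)
Step 4: Test statistic W = min(W+, W-) = 27.
Step 5: Ties in |d|, so use the tie-corrected normal approximation.
        E[W] = n(n+1)/4 = 11*12/4 = 33.
        Tie groups: |d|=2 (t=2), |d|=3 (t=2), |d|=4 (t=2), |d|=6 (t=2); sum(t^3 - t) = 24.
        Var[W] = n(n+1)(2n+1)/24 - sum(t^3-t)/48 = 3036/24 - 24/48 = 126.
        z = (W - E[W]) / sqrt(Var[W]) = (27 - 33) / 11.2250 = -0.5345.
        Two-sided p = 2*Phi(z) = 0.592980.
Step 6: alpha = 0.1. fail to reject H0.

W+ = 27, W- = 39, W = min = 27, p = 0.592980, fail to reject H0.


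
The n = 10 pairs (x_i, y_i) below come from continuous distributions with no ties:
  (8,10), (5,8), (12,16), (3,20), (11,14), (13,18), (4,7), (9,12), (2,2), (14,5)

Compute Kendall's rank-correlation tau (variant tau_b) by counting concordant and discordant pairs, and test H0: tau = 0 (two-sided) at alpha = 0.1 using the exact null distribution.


Step 1: Enumerate the 45 unordered pairs (i,j) with i<j and classify each by sign(x_j-x_i) * sign(y_j-y_i).
  (1,2):dx=-3,dy=-2->C; (1,3):dx=+4,dy=+6->C; (1,4):dx=-5,dy=+10->D; (1,5):dx=+3,dy=+4->C
  (1,6):dx=+5,dy=+8->C; (1,7):dx=-4,dy=-3->C; (1,8):dx=+1,dy=+2->C; (1,9):dx=-6,dy=-8->C
  (1,10):dx=+6,dy=-5->D; (2,3):dx=+7,dy=+8->C; (2,4):dx=-2,dy=+12->D; (2,5):dx=+6,dy=+6->C
  (2,6):dx=+8,dy=+10->C; (2,7):dx=-1,dy=-1->C; (2,8):dx=+4,dy=+4->C; (2,9):dx=-3,dy=-6->C
  (2,10):dx=+9,dy=-3->D; (3,4):dx=-9,dy=+4->D; (3,5):dx=-1,dy=-2->C; (3,6):dx=+1,dy=+2->C
  (3,7):dx=-8,dy=-9->C; (3,8):dx=-3,dy=-4->C; (3,9):dx=-10,dy=-14->C; (3,10):dx=+2,dy=-11->D
  (4,5):dx=+8,dy=-6->D; (4,6):dx=+10,dy=-2->D; (4,7):dx=+1,dy=-13->D; (4,8):dx=+6,dy=-8->D
  (4,9):dx=-1,dy=-18->C; (4,10):dx=+11,dy=-15->D; (5,6):dx=+2,dy=+4->C; (5,7):dx=-7,dy=-7->C
  (5,8):dx=-2,dy=-2->C; (5,9):dx=-9,dy=-12->C; (5,10):dx=+3,dy=-9->D; (6,7):dx=-9,dy=-11->C
  (6,8):dx=-4,dy=-6->C; (6,9):dx=-11,dy=-16->C; (6,10):dx=+1,dy=-13->D; (7,8):dx=+5,dy=+5->C
  (7,9):dx=-2,dy=-5->C; (7,10):dx=+10,dy=-2->D; (8,9):dx=-7,dy=-10->C; (8,10):dx=+5,dy=-7->D
  (9,10):dx=+12,dy=+3->C
Step 2: C = 30, D = 15, total pairs = 45.
Step 3: tau = (C - D)/(n(n-1)/2) = (30 - 15)/45 = 0.333333.
Step 4: Exact two-sided p-value (enumerate n! = 3628800 permutations of y under H0): p = 0.216373.
Step 5: alpha = 0.1. fail to reject H0.

tau_b = 0.3333 (C=30, D=15), p = 0.216373, fail to reject H0.


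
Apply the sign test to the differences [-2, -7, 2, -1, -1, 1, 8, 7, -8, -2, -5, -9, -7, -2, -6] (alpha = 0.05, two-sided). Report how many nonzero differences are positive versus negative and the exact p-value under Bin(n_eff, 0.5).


Step 1: Discard zero differences. Original n = 15; n_eff = number of nonzero differences = 15.
Nonzero differences (with sign): -2, -7, +2, -1, -1, +1, +8, +7, -8, -2, -5, -9, -7, -2, -6
Step 2: Count signs: positive = 4, negative = 11.
Step 3: Under H0: P(positive) = 0.5, so the number of positives S ~ Bin(15, 0.5).
Step 4: Two-sided exact p-value = sum of Bin(15,0.5) probabilities at or below the observed probability = 0.118469.
Step 5: alpha = 0.05. fail to reject H0.

n_eff = 15, pos = 4, neg = 11, p = 0.118469, fail to reject H0.


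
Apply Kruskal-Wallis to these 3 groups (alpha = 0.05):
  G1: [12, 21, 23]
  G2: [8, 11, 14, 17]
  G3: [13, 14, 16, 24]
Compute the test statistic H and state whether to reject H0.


Step 1: Combine all N = 11 observations and assign midranks.
sorted (value, group, rank): (8,G2,1), (11,G2,2), (12,G1,3), (13,G3,4), (14,G2,5.5), (14,G3,5.5), (16,G3,7), (17,G2,8), (21,G1,9), (23,G1,10), (24,G3,11)
Step 2: Sum ranks within each group.
R_1 = 22 (n_1 = 3)
R_2 = 16.5 (n_2 = 4)
R_3 = 27.5 (n_3 = 4)
Step 3: H = 12/(N(N+1)) * sum(R_i^2/n_i) - 3(N+1)
     = 12/(11*12) * (22^2/3 + 16.5^2/4 + 27.5^2/4) - 3*12
     = 0.090909 * 418.458 - 36
     = 2.041667.
Step 4: Ties present; correction factor C = 1 - 6/(11^3 - 11) = 0.995455. Corrected H = 2.041667 / 0.995455 = 2.050989.
Step 5: Under H0, H ~ chi^2(2); p-value = 0.358619.
Step 6: alpha = 0.05. fail to reject H0.

H = 2.0510, df = 2, p = 0.358619, fail to reject H0.


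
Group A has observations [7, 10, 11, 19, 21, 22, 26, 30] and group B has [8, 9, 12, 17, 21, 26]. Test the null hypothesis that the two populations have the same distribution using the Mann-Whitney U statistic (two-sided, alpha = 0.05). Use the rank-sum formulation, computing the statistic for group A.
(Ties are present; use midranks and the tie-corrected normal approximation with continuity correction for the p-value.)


Step 1: Combine and sort all 14 observations; assign midranks.
sorted (value, group): (7,X), (8,Y), (9,Y), (10,X), (11,X), (12,Y), (17,Y), (19,X), (21,X), (21,Y), (22,X), (26,X), (26,Y), (30,X)
ranks: 7->1, 8->2, 9->3, 10->4, 11->5, 12->6, 17->7, 19->8, 21->9.5, 21->9.5, 22->11, 26->12.5, 26->12.5, 30->14
Step 2: Rank sum for X: R1 = 1 + 4 + 5 + 8 + 9.5 + 11 + 12.5 + 14 = 65.
Step 3: U_X = R1 - n1(n1+1)/2 = 65 - 8*9/2 = 65 - 36 = 29.
       U_Y = n1*n2 - U_X = 48 - 29 = 19.
Step 4: Ties are present, so use the tie-corrected normal approximation (with continuity correction) for the p-value.
Step 5: p-value = 0.560413; compare to alpha = 0.05. fail to reject H0.

U_X = 29, p = 0.560413, fail to reject H0 at alpha = 0.05.


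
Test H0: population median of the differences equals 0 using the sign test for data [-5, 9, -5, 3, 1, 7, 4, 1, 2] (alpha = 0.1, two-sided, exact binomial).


Step 1: Discard zero differences. Original n = 9; n_eff = number of nonzero differences = 9.
Nonzero differences (with sign): -5, +9, -5, +3, +1, +7, +4, +1, +2
Step 2: Count signs: positive = 7, negative = 2.
Step 3: Under H0: P(positive) = 0.5, so the number of positives S ~ Bin(9, 0.5).
Step 4: Two-sided exact p-value = sum of Bin(9,0.5) probabilities at or below the observed probability = 0.179688.
Step 5: alpha = 0.1. fail to reject H0.

n_eff = 9, pos = 7, neg = 2, p = 0.179688, fail to reject H0.


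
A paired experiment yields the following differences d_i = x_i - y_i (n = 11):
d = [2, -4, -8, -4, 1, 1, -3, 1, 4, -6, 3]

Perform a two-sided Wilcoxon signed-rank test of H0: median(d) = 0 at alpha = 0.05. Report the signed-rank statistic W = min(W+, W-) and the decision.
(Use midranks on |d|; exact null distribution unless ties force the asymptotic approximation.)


Step 1: Drop any zero differences (none here) and take |d_i|.
|d| = [2, 4, 8, 4, 1, 1, 3, 1, 4, 6, 3]
Step 2: Midrank |d_i| (ties get averaged ranks).
ranks: |2|->4, |4|->8, |8|->11, |4|->8, |1|->2, |1|->2, |3|->5.5, |1|->2, |4|->8, |6|->10, |3|->5.5
Step 3: Attach original signs; sum ranks with positive sign and with negative sign.
W+ = 4 + 2 + 2 + 2 + 8 + 5.5 = 23.5
W- = 8 + 11 + 8 + 5.5 + 10 = 42.5
(Check: W+ + W- = 66 should equal n(n+1)/2 = 66.)
Step 4: Test statistic W = min(W+, W-) = 23.5.
Step 5: Ties in |d|, so use the tie-corrected normal approximation.
        E[W] = n(n+1)/4 = 11*12/4 = 33.
        Tie groups: |d|=1 (t=3), |d|=3 (t=2), |d|=4 (t=3); sum(t^3 - t) = 54.
        Var[W] = n(n+1)(2n+1)/24 - sum(t^3-t)/48 = 3036/24 - 54/48 = 125.375.
        z = (W - E[W]) / sqrt(Var[W]) = (23.5 - 33) / 11.1971 = -0.8484.
        Two-sided p = 2*Phi(z) = 0.396196.
Step 6: alpha = 0.05. fail to reject H0.

W+ = 23.5, W- = 42.5, W = min = 23.5, p = 0.396196, fail to reject H0.


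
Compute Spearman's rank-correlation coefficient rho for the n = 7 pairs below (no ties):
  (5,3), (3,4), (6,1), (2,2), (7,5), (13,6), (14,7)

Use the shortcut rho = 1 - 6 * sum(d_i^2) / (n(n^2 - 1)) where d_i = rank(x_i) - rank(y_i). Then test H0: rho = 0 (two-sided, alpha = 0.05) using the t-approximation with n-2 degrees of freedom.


Step 1: Rank x and y separately (midranks; no ties here).
rank(x): 5->3, 3->2, 6->4, 2->1, 7->5, 13->6, 14->7
rank(y): 3->3, 4->4, 1->1, 2->2, 5->5, 6->6, 7->7
Step 2: d_i = R_x(i) - R_y(i); compute d_i^2.
  (3-3)^2=0, (2-4)^2=4, (4-1)^2=9, (1-2)^2=1, (5-5)^2=0, (6-6)^2=0, (7-7)^2=0
sum(d^2) = 14.
Step 3: rho = 1 - 6*14 / (7*(7^2 - 1)) = 1 - 84/336 = 0.750000.
Step 4: Under H0, t = rho * sqrt((n-2)/(1-rho^2)) = 2.5355 ~ t(5).
Step 5: Two-sided p-value from the t-distribution with 5 df = 0.052181.
Step 6: alpha = 0.05. fail to reject H0.

rho = 0.7500, p = 0.052181, fail to reject H0 at alpha = 0.05.


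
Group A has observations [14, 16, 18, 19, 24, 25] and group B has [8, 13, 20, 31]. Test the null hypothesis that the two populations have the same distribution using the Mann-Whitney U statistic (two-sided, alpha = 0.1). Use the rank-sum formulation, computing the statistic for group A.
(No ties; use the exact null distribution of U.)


Step 1: Combine and sort all 10 observations; assign midranks.
sorted (value, group): (8,Y), (13,Y), (14,X), (16,X), (18,X), (19,X), (20,Y), (24,X), (25,X), (31,Y)
ranks: 8->1, 13->2, 14->3, 16->4, 18->5, 19->6, 20->7, 24->8, 25->9, 31->10
Step 2: Rank sum for X: R1 = 3 + 4 + 5 + 6 + 8 + 9 = 35.
Step 3: U_X = R1 - n1(n1+1)/2 = 35 - 6*7/2 = 35 - 21 = 14.
       U_Y = n1*n2 - U_X = 24 - 14 = 10.
Step 4: No ties, so the exact null distribution of U (based on enumerating the C(10,6) = 210 equally likely rank assignments) gives the two-sided p-value.
Step 5: p-value = 0.761905; compare to alpha = 0.1. fail to reject H0.

U_X = 14, p = 0.761905, fail to reject H0 at alpha = 0.1.


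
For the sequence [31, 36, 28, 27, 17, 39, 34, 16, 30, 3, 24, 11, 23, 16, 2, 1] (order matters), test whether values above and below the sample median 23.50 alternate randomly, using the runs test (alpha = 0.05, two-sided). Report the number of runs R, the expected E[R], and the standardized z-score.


Step 1: Compute median = 23.50; label A = above, B = below.
Labels in order: AAAABAABABABBBBB  (n_A = 8, n_B = 8)
Step 2: Count runs R = 8.
Step 3: Under H0 (random ordering), E[R] = 2*n_A*n_B/(n_A+n_B) + 1 = 2*8*8/16 + 1 = 9.0000.
        Var[R] = 2*n_A*n_B*(2*n_A*n_B - n_A - n_B) / ((n_A+n_B)^2 * (n_A+n_B-1)) = 14336/3840 = 3.7333.
        SD[R] = 1.9322.
Step 4: Continuity-corrected z = (R + 0.5 - E[R]) / SD[R] = (8 + 0.5 - 9.0000) / 1.9322 = -0.2588.
Step 5: Two-sided p-value via normal approximation = 2*(1 - Phi(|z|)) = 0.795809.
Step 6: alpha = 0.05. fail to reject H0.

R = 8, z = -0.2588, p = 0.795809, fail to reject H0.


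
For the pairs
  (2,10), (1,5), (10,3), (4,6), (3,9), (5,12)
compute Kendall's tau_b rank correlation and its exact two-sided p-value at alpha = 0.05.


Step 1: Enumerate the 15 unordered pairs (i,j) with i<j and classify each by sign(x_j-x_i) * sign(y_j-y_i).
  (1,2):dx=-1,dy=-5->C; (1,3):dx=+8,dy=-7->D; (1,4):dx=+2,dy=-4->D; (1,5):dx=+1,dy=-1->D
  (1,6):dx=+3,dy=+2->C; (2,3):dx=+9,dy=-2->D; (2,4):dx=+3,dy=+1->C; (2,5):dx=+2,dy=+4->C
  (2,6):dx=+4,dy=+7->C; (3,4):dx=-6,dy=+3->D; (3,5):dx=-7,dy=+6->D; (3,6):dx=-5,dy=+9->D
  (4,5):dx=-1,dy=+3->D; (4,6):dx=+1,dy=+6->C; (5,6):dx=+2,dy=+3->C
Step 2: C = 7, D = 8, total pairs = 15.
Step 3: tau = (C - D)/(n(n-1)/2) = (7 - 8)/15 = -0.066667.
Step 4: Exact two-sided p-value (enumerate n! = 720 permutations of y under H0): p = 1.000000.
Step 5: alpha = 0.05. fail to reject H0.

tau_b = -0.0667 (C=7, D=8), p = 1.000000, fail to reject H0.


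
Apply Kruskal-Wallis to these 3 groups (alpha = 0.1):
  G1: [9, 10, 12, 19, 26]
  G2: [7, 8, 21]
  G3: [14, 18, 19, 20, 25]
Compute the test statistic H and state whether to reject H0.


Step 1: Combine all N = 13 observations and assign midranks.
sorted (value, group, rank): (7,G2,1), (8,G2,2), (9,G1,3), (10,G1,4), (12,G1,5), (14,G3,6), (18,G3,7), (19,G1,8.5), (19,G3,8.5), (20,G3,10), (21,G2,11), (25,G3,12), (26,G1,13)
Step 2: Sum ranks within each group.
R_1 = 33.5 (n_1 = 5)
R_2 = 14 (n_2 = 3)
R_3 = 43.5 (n_3 = 5)
Step 3: H = 12/(N(N+1)) * sum(R_i^2/n_i) - 3(N+1)
     = 12/(13*14) * (33.5^2/5 + 14^2/3 + 43.5^2/5) - 3*14
     = 0.065934 * 668.233 - 42
     = 2.059341.
Step 4: Ties present; correction factor C = 1 - 6/(13^3 - 13) = 0.997253. Corrected H = 2.059341 / 0.997253 = 2.065014.
Step 5: Under H0, H ~ chi^2(2); p-value = 0.356113.
Step 6: alpha = 0.1. fail to reject H0.

H = 2.0650, df = 2, p = 0.356113, fail to reject H0.


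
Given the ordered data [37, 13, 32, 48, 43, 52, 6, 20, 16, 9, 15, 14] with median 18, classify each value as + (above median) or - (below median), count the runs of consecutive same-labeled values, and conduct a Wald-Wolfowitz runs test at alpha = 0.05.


Step 1: Compute median = 18; label A = above, B = below.
Labels in order: ABAAAABABBBB  (n_A = 6, n_B = 6)
Step 2: Count runs R = 6.
Step 3: Under H0 (random ordering), E[R] = 2*n_A*n_B/(n_A+n_B) + 1 = 2*6*6/12 + 1 = 7.0000.
        Var[R] = 2*n_A*n_B*(2*n_A*n_B - n_A - n_B) / ((n_A+n_B)^2 * (n_A+n_B-1)) = 4320/1584 = 2.7273.
        SD[R] = 1.6514.
Step 4: Continuity-corrected z = (R + 0.5 - E[R]) / SD[R] = (6 + 0.5 - 7.0000) / 1.6514 = -0.3028.
Step 5: Two-sided p-value via normal approximation = 2*(1 - Phi(|z|)) = 0.762069.
Step 6: alpha = 0.05. fail to reject H0.

R = 6, z = -0.3028, p = 0.762069, fail to reject H0.


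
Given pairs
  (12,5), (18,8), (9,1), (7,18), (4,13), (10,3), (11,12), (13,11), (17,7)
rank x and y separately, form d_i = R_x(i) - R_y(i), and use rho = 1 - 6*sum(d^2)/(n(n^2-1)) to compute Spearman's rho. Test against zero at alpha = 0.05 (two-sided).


Step 1: Rank x and y separately (midranks; no ties here).
rank(x): 12->6, 18->9, 9->3, 7->2, 4->1, 10->4, 11->5, 13->7, 17->8
rank(y): 5->3, 8->5, 1->1, 18->9, 13->8, 3->2, 12->7, 11->6, 7->4
Step 2: d_i = R_x(i) - R_y(i); compute d_i^2.
  (6-3)^2=9, (9-5)^2=16, (3-1)^2=4, (2-9)^2=49, (1-8)^2=49, (4-2)^2=4, (5-7)^2=4, (7-6)^2=1, (8-4)^2=16
sum(d^2) = 152.
Step 3: rho = 1 - 6*152 / (9*(9^2 - 1)) = 1 - 912/720 = -0.266667.
Step 4: Under H0, t = rho * sqrt((n-2)/(1-rho^2)) = -0.7320 ~ t(7).
Step 5: Two-sided p-value from the t-distribution with 7 df = 0.487922.
Step 6: alpha = 0.05. fail to reject H0.

rho = -0.2667, p = 0.487922, fail to reject H0 at alpha = 0.05.


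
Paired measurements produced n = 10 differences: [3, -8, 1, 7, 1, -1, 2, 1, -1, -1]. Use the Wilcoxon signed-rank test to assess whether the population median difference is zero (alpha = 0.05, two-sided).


Step 1: Drop any zero differences (none here) and take |d_i|.
|d| = [3, 8, 1, 7, 1, 1, 2, 1, 1, 1]
Step 2: Midrank |d_i| (ties get averaged ranks).
ranks: |3|->8, |8|->10, |1|->3.5, |7|->9, |1|->3.5, |1|->3.5, |2|->7, |1|->3.5, |1|->3.5, |1|->3.5
Step 3: Attach original signs; sum ranks with positive sign and with negative sign.
W+ = 8 + 3.5 + 9 + 3.5 + 7 + 3.5 = 34.5
W- = 10 + 3.5 + 3.5 + 3.5 = 20.5
(Check: W+ + W- = 55 should equal n(n+1)/2 = 55.)
Step 4: Test statistic W = min(W+, W-) = 20.5.
Step 5: Ties in |d|, so use the tie-corrected normal approximation.
        E[W] = n(n+1)/4 = 10*11/4 = 27.5.
        Tie groups: |d|=1 (t=6); sum(t^3 - t) = 210.
        Var[W] = n(n+1)(2n+1)/24 - sum(t^3-t)/48 = 2310/24 - 210/48 = 91.875.
        z = (W - E[W]) / sqrt(Var[W]) = (20.5 - 27.5) / 9.5851 = -0.7303.
        Two-sided p = 2*Phi(z) = 0.465209.
Step 6: alpha = 0.05. fail to reject H0.

W+ = 34.5, W- = 20.5, W = min = 20.5, p = 0.465209, fail to reject H0.


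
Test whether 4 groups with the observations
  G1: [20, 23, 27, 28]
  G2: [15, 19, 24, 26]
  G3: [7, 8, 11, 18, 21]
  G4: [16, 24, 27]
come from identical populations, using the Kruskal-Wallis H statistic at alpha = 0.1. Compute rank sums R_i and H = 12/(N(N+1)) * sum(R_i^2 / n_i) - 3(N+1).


Step 1: Combine all N = 16 observations and assign midranks.
sorted (value, group, rank): (7,G3,1), (8,G3,2), (11,G3,3), (15,G2,4), (16,G4,5), (18,G3,6), (19,G2,7), (20,G1,8), (21,G3,9), (23,G1,10), (24,G2,11.5), (24,G4,11.5), (26,G2,13), (27,G1,14.5), (27,G4,14.5), (28,G1,16)
Step 2: Sum ranks within each group.
R_1 = 48.5 (n_1 = 4)
R_2 = 35.5 (n_2 = 4)
R_3 = 21 (n_3 = 5)
R_4 = 31 (n_4 = 3)
Step 3: H = 12/(N(N+1)) * sum(R_i^2/n_i) - 3(N+1)
     = 12/(16*17) * (48.5^2/4 + 35.5^2/4 + 21^2/5 + 31^2/3) - 3*17
     = 0.044118 * 1311.66 - 51
     = 6.867279.
Step 4: Ties present; correction factor C = 1 - 12/(16^3 - 16) = 0.997059. Corrected H = 6.867279 / 0.997059 = 6.887537.
Step 5: Under H0, H ~ chi^2(3); p-value = 0.075570.
Step 6: alpha = 0.1. reject H0.

H = 6.8875, df = 3, p = 0.075570, reject H0.
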